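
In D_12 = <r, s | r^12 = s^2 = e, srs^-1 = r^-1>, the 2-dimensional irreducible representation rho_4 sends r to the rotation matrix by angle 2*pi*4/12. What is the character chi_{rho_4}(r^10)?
chi_{rho_4}(r^10) = 2*cos(2*pi*4*10/12) = -1

rho_4(r^10) is rotation by angle 2*pi*4*10/12, whose trace is 2*cos(2*pi*4*10/12) = -1.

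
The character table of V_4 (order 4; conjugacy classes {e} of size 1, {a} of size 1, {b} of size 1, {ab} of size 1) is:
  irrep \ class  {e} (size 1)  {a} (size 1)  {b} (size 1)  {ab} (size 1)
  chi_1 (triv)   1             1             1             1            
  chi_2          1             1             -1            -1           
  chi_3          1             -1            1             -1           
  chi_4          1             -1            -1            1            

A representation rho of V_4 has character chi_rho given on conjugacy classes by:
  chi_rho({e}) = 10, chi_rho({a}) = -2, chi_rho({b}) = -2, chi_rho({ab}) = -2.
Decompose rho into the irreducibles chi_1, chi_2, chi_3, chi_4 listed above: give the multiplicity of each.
Multiplicities: chi_1: 1, chi_2: 3, chi_3: 3, chi_4: 3.

Details: Use <chi_rho, chi> = (1/|G|) sum_C |C| * chi_rho(C) * conj(chi(C)) with |G| = 4 for each irreducible chi in the table:
  <chi_rho, chi_1> = (1/4)[1*(10)*conj(1) + 1*(-2)*conj(1) + 1*(-2)*conj(1) + 1*(-2)*conj(1)]
      = (1/4)[(10) + (-2) + (-2) + (-2)] = 4/4 = 1
  <chi_rho, chi_2> = (1/4)[1*(10)*conj(1) + 1*(-2)*conj(1) + 1*(-2)*conj(-1) + 1*(-2)*conj(-1)]
      = (1/4)[(10) + (-2) + (2) + (2)] = 12/4 = 3
  <chi_rho, chi_3> = (1/4)[1*(10)*conj(1) + 1*(-2)*conj(-1) + 1*(-2)*conj(1) + 1*(-2)*conj(-1)]
      = (1/4)[(10) + (2) + (-2) + (2)] = 12/4 = 3
  <chi_rho, chi_4> = (1/4)[1*(10)*conj(1) + 1*(-2)*conj(-1) + 1*(-2)*conj(-1) + 1*(-2)*conj(1)]
      = (1/4)[(10) + (2) + (2) + (-2)] = 12/4 = 3
Dimension check: dim(rho) = sum (mult * dim) = 1*1 + 3*1 + 3*1 + 3*1 = 10 = chi_rho(e) = 10.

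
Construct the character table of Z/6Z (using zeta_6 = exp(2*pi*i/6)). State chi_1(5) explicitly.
Character table of Z/6Z (irreps indexed chi_0,...,chi_5 with chi_k(m) = zeta_6^(k*m), zeta_6 = exp(2*pi*i/6)):
  irrep \ class  {0} (size 1)  {1} (size 1)    {2} (size 1)    {3} (size 1)  {4} (size 1)    {5} (size 1)  
  chi_0          1             1               1               1             1               1             
  chi_1          1             exp(I*pi/3)     exp(2*I*pi/3)   -1            exp(-2*I*pi/3)  exp(-I*pi/3)  
  chi_2          1             exp(2*I*pi/3)   exp(-2*I*pi/3)  1             exp(2*I*pi/3)   exp(-2*I*pi/3)
  chi_3          1             -1              1               -1            1               -1            
  chi_4          1             exp(-2*I*pi/3)  exp(2*I*pi/3)   1             exp(-2*I*pi/3)  exp(2*I*pi/3) 
  chi_5          1             exp(-I*pi/3)    exp(-2*I*pi/3)  -1            exp(2*I*pi/3)   exp(I*pi/3)   

Spot check: chi_1(5) = zeta_6^(1*5) = zeta_6^5 = exp(-I*pi/3).

Derivation: Z/6Z is abelian, so all 6 irreducible complex representations are 1-dimensional. They are given by chi_k(m) = zeta_6^(k*m) for k = 0,...,5. Row orthogonality: sum_m chi_k(m) conj(chi_l(m)) = 6 * [k = l].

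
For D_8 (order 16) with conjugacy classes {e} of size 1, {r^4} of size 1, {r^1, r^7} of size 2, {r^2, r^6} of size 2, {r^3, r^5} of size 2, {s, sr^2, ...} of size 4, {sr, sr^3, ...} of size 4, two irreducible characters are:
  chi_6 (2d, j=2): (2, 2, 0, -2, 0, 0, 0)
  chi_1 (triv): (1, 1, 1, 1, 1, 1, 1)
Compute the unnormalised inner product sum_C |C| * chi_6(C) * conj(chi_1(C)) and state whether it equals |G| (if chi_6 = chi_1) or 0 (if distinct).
Sum = 0; so <chi_6, chi_1> = 0 (distinct irreducibles are orthogonal).

Why: Compute term by term over conjugacy classes (|C| * chi_6(C) * conj(chi_1(C))):
  1*(2)*conj(1) + 1*(2)*conj(1) + 2*(0)*conj(1) + 2*(-2)*conj(1) + 2*(0)*conj(1) + 4*(0)*conj(1) + 4*(0)*conj(1)
  = (2) + (2) + (0) + (-4) + (0) + (0) + (0)
  = 0.
Dividing by |G| = 16 gives 0/16 = 0, matching the row-orthogonality relation <chi_6, chi_1> = [chi_6 = chi_1].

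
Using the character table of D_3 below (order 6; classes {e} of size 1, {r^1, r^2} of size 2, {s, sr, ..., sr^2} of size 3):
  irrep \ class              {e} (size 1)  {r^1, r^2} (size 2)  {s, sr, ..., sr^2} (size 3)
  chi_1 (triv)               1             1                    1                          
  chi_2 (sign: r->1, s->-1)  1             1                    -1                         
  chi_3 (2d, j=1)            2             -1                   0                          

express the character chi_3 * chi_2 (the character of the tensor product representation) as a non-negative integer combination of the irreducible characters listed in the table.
chi_3 tensor chi_2 = chi_3 (all other irreducibles have multiplicity 0).

Justification: The character of a tensor product is the pointwise product (chi_3 * chi_2)(C) = chi_3(C) * chi_2(C):
  {e}: (2)*(1), {r^1, r^2}: (-1)*(1), {s, sr, ..., sr^2}: (0)*(-1)
so (chi_3 * chi_2) takes values
  {e} -> 2, {r^1, r^2} -> -1, {s, sr, ..., sr^2} -> 0.
Now take the inner product of this character with each irreducible chi from the table, <chi_3*chi_2, chi> = (1/6) sum_C |C| (chi_3*chi_2)(C) conj(chi(C)):
  <chi_3*chi_2, chi_1> = (1/6)[1*(2)*conj(1) + 2*(-1)*conj(1) + 3*(0)*conj(1)]
      = (1/6)[(2) + (-2) + (0)] = 0/6 = 0
  <chi_3*chi_2, chi_2> = (1/6)[1*(2)*conj(1) + 2*(-1)*conj(1) + 3*(0)*conj(-1)]
      = (1/6)[(2) + (-2) + (0)] = 0/6 = 0
  <chi_3*chi_2, chi_3> = (1/6)[1*(2)*conj(2) + 2*(-1)*conj(-1) + 3*(0)*conj(0)]
      = (1/6)[(4) + (2) + (0)] = 6/6 = 1
Hence the multiplicities are chi_3: 1. Dimension check: dim(chi_3)*dim(chi_2) = 2*1 = 2 and sum (mult * dim) = 1*2 = 2.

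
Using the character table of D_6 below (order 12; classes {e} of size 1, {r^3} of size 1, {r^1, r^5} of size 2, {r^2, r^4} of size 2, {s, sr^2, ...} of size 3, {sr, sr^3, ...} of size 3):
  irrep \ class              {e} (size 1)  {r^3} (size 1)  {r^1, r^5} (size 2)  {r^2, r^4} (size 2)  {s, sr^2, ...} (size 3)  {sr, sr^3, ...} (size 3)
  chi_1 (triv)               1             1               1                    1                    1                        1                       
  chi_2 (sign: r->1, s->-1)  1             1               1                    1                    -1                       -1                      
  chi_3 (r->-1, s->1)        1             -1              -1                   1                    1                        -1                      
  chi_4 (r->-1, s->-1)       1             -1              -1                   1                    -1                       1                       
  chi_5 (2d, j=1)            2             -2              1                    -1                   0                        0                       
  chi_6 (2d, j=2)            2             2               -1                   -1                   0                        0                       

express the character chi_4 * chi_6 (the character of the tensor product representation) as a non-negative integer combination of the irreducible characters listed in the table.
chi_4 tensor chi_6 = chi_5 (all other irreducibles have multiplicity 0).

Justification: The character of a tensor product is the pointwise product (chi_4 * chi_6)(C) = chi_4(C) * chi_6(C):
  {e}: (1)*(2), {r^3}: (-1)*(2), {r^1, r^5}: (-1)*(-1), {r^2, r^4}: (1)*(-1), {s, sr^2, ...}: (-1)*(0), {sr, sr^3, ...}: (1)*(0)
so (chi_4 * chi_6) takes values
  {e} -> 2, {r^3} -> -2, {r^1, r^5} -> 1, {r^2, r^4} -> -1, {s, sr^2, ...} -> 0, {sr, sr^3, ...} -> 0.
Now take the inner product of this character with each irreducible chi from the table, <chi_4*chi_6, chi> = (1/12) sum_C |C| (chi_4*chi_6)(C) conj(chi(C)):
  <chi_4*chi_6, chi_1> = (1/12)[1*(2)*conj(1) + 1*(-2)*conj(1) + 2*(1)*conj(1) + 2*(-1)*conj(1) + 3*(0)*conj(1) + 3*(0)*conj(1)]
      = (1/12)[(2) + (-2) + (2) + (-2) + (0) + (0)] = 0/12 = 0
  <chi_4*chi_6, chi_2> = (1/12)[1*(2)*conj(1) + 1*(-2)*conj(1) + 2*(1)*conj(1) + 2*(-1)*conj(1) + 3*(0)*conj(-1) + 3*(0)*conj(-1)]
      = (1/12)[(2) + (-2) + (2) + (-2) + (0) + (0)] = 0/12 = 0
  <chi_4*chi_6, chi_3> = (1/12)[1*(2)*conj(1) + 1*(-2)*conj(-1) + 2*(1)*conj(-1) + 2*(-1)*conj(1) + 3*(0)*conj(1) + 3*(0)*conj(-1)]
      = (1/12)[(2) + (2) + (-2) + (-2) + (0) + (0)] = 0/12 = 0
  <chi_4*chi_6, chi_4> = (1/12)[1*(2)*conj(1) + 1*(-2)*conj(-1) + 2*(1)*conj(-1) + 2*(-1)*conj(1) + 3*(0)*conj(-1) + 3*(0)*conj(1)]
      = (1/12)[(2) + (2) + (-2) + (-2) + (0) + (0)] = 0/12 = 0
  <chi_4*chi_6, chi_5> = (1/12)[1*(2)*conj(2) + 1*(-2)*conj(-2) + 2*(1)*conj(1) + 2*(-1)*conj(-1) + 3*(0)*conj(0) + 3*(0)*conj(0)]
      = (1/12)[(4) + (4) + (2) + (2) + (0) + (0)] = 12/12 = 1
  <chi_4*chi_6, chi_6> = (1/12)[1*(2)*conj(2) + 1*(-2)*conj(2) + 2*(1)*conj(-1) + 2*(-1)*conj(-1) + 3*(0)*conj(0) + 3*(0)*conj(0)]
      = (1/12)[(4) + (-4) + (-2) + (2) + (0) + (0)] = 0/12 = 0
Hence the multiplicities are chi_5: 1. Dimension check: dim(chi_4)*dim(chi_6) = 1*2 = 2 and sum (mult * dim) = 1*2 = 2.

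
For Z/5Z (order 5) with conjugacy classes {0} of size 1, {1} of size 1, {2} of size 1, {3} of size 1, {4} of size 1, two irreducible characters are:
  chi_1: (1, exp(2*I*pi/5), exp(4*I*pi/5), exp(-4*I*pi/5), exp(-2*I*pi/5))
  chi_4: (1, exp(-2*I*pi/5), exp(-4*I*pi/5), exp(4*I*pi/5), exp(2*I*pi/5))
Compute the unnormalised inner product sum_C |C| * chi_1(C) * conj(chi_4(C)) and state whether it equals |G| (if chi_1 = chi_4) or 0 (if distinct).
Sum = 0; so <chi_1, chi_4> = 0 (distinct irreducibles are orthogonal).

Solution. Compute term by term over conjugacy classes (|C| * chi_1(C) * conj(chi_4(C))):
  1*(1)*conj(1) + 1*(exp(2*I*pi/5))*conj(exp(-2*I*pi/5)) + 1*(exp(4*I*pi/5))*conj(exp(-4*I*pi/5)) + 1*(exp(-4*I*pi/5))*conj(exp(4*I*pi/5)) + 1*(exp(-2*I*pi/5))*conj(exp(2*I*pi/5))
  = (1) + (exp(4*I*pi/5)) + (exp(-2*I*pi/5)) + (exp(2*I*pi/5)) + (exp(-4*I*pi/5))
  = 0.
(Exp terms are combined using exp(i*s)*conj(exp(i*t)) = exp(i*(s-t)), and sums of them are collapsed using the identity that for every m > 1 the m distinct m-th roots of unity sum to 0, e.g. 1 + exp(2*I*pi/3) + exp(-2*I*pi/3) = 0.)
Dividing by |G| = 5 gives 0/5 = 0, matching the row-orthogonality relation <chi_1, chi_4> = [chi_1 = chi_4].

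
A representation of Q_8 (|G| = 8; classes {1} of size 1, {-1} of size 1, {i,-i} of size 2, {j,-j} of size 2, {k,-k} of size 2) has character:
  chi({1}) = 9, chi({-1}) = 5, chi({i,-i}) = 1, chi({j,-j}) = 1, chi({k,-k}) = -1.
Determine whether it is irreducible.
Not irreducible (reducible): <chi, chi> = 14 > 1.

Proof sketch: <chi, chi> = (1/|G|) sum_C |C| * |chi(C)|^2 = (1/8)[1*|9|^2 + 1*|5|^2 + 2*|1|^2 + 2*|1|^2 + 2*|-1|^2]
  = (1/8)[(81) + (25) + (2) + (2) + (2)] = 112/8 = 14.
A character is irreducible iff <chi, chi> = 1, so this representation is reducible.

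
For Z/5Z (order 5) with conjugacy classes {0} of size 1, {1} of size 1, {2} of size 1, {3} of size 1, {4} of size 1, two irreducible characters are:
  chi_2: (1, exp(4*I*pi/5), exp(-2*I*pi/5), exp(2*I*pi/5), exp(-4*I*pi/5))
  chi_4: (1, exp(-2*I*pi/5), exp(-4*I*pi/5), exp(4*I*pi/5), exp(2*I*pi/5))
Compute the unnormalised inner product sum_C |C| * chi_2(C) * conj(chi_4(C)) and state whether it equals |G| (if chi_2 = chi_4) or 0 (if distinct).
Sum = 0; so <chi_2, chi_4> = 0 (distinct irreducibles are orthogonal).

Derivation: Compute term by term over conjugacy classes (|C| * chi_2(C) * conj(chi_4(C))):
  1*(1)*conj(1) + 1*(exp(4*I*pi/5))*conj(exp(-2*I*pi/5)) + 1*(exp(-2*I*pi/5))*conj(exp(-4*I*pi/5)) + 1*(exp(2*I*pi/5))*conj(exp(4*I*pi/5)) + 1*(exp(-4*I*pi/5))*conj(exp(2*I*pi/5))
  = (1) + (exp(-4*I*pi/5)) + (exp(2*I*pi/5)) + (exp(-2*I*pi/5)) + (exp(4*I*pi/5))
  = 0.
(Exp terms are combined using exp(i*s)*conj(exp(i*t)) = exp(i*(s-t)), and sums of them are collapsed using the identity that for every m > 1 the m distinct m-th roots of unity sum to 0, e.g. 1 + exp(2*I*pi/3) + exp(-2*I*pi/3) = 0.)
Dividing by |G| = 5 gives 0/5 = 0, matching the row-orthogonality relation <chi_2, chi_4> = [chi_2 = chi_4].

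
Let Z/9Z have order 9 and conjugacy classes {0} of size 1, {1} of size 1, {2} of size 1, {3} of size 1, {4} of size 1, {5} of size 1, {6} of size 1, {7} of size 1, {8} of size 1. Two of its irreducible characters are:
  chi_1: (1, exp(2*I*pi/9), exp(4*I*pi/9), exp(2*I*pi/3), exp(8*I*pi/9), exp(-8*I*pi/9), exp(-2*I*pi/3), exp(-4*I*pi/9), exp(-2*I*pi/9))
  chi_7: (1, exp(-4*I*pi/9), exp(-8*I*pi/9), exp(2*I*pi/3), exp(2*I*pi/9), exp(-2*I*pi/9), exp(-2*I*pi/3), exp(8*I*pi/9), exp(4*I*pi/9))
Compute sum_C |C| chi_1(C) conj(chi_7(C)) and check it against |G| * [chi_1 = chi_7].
Sum = 0; so <chi_1, chi_7> = 0 (distinct irreducibles are orthogonal).

Working: Compute term by term over conjugacy classes (|C| * chi_1(C) * conj(chi_7(C))):
  1*(1)*conj(1) + 1*(exp(2*I*pi/9))*conj(exp(-4*I*pi/9)) + 1*(exp(4*I*pi/9))*conj(exp(-8*I*pi/9)) + 1*(exp(2*I*pi/3))*conj(exp(2*I*pi/3)) + 1*(exp(8*I*pi/9))*conj(exp(2*I*pi/9)) + 1*(exp(-8*I*pi/9))*conj(exp(-2*I*pi/9)) + 1*(exp(-2*I*pi/3))*conj(exp(-2*I*pi/3)) + 1*(exp(-4*I*pi/9))*conj(exp(8*I*pi/9)) + 1*(exp(-2*I*pi/9))*conj(exp(4*I*pi/9))
  = (1) + (exp(2*I*pi/3)) + (exp(-2*I*pi/3)) + (1) + (exp(2*I*pi/3)) + (exp(-2*I*pi/3)) + (1) + (exp(2*I*pi/3)) + (exp(-2*I*pi/3))
  = 0.
(Exp terms are combined using exp(i*s)*conj(exp(i*t)) = exp(i*(s-t)), and sums of them are collapsed using the identity that for every m > 1 the m distinct m-th roots of unity sum to 0, e.g. 1 + exp(2*I*pi/3) + exp(-2*I*pi/3) = 0.)
Dividing by |G| = 9 gives 0/9 = 0, matching the row-orthogonality relation <chi_1, chi_7> = [chi_1 = chi_7].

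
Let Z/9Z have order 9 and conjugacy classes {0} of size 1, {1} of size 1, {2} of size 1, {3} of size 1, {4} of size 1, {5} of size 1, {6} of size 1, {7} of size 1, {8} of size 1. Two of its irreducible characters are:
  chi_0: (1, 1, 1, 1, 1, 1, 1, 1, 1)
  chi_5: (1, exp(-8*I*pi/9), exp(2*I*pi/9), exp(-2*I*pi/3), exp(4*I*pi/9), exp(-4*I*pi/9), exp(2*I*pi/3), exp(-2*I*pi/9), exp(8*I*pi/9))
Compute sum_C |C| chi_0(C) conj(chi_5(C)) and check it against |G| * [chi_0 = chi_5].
Sum = 0; so <chi_0, chi_5> = 0 (distinct irreducibles are orthogonal).

Compute term by term over conjugacy classes (|C| * chi_0(C) * conj(chi_5(C))):
  1*(1)*conj(1) + 1*(1)*conj(exp(-8*I*pi/9)) + 1*(1)*conj(exp(2*I*pi/9)) + 1*(1)*conj(exp(-2*I*pi/3)) + 1*(1)*conj(exp(4*I*pi/9)) + 1*(1)*conj(exp(-4*I*pi/9)) + 1*(1)*conj(exp(2*I*pi/3)) + 1*(1)*conj(exp(-2*I*pi/9)) + 1*(1)*conj(exp(8*I*pi/9))
  = (1) + (exp(8*I*pi/9)) + (exp(-2*I*pi/9)) + (exp(2*I*pi/3)) + (exp(-4*I*pi/9)) + (exp(4*I*pi/9)) + (exp(-2*I*pi/3)) + (exp(2*I*pi/9)) + (exp(-8*I*pi/9))
  = 0.
(Exp terms are combined using exp(i*s)*conj(exp(i*t)) = exp(i*(s-t)), and sums of them are collapsed using the identity that for every m > 1 the m distinct m-th roots of unity sum to 0, e.g. 1 + exp(2*I*pi/3) + exp(-2*I*pi/3) = 0.)
Dividing by |G| = 9 gives 0/9 = 0, matching the row-orthogonality relation <chi_0, chi_5> = [chi_0 = chi_5].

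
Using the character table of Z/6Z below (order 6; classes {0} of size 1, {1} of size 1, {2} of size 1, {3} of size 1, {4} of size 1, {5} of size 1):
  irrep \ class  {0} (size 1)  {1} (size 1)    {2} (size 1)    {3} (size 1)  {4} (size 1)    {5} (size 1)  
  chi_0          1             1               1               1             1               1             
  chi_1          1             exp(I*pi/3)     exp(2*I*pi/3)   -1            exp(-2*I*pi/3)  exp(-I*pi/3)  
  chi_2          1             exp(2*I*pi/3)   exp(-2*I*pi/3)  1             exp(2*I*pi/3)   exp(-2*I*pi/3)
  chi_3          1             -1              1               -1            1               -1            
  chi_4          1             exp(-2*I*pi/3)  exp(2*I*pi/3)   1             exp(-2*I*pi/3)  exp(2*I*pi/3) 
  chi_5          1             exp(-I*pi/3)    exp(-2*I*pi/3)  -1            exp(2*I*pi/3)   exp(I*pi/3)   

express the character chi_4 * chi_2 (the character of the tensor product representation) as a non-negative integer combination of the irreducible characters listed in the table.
chi_4 tensor chi_2 = chi_0 (all other irreducibles have multiplicity 0).

Argument: The character of a tensor product is the pointwise product (chi_4 * chi_2)(C) = chi_4(C) * chi_2(C):
  {0}: (1)*(1), {1}: (exp(-2*I*pi/3))*(exp(2*I*pi/3)), {2}: (exp(2*I*pi/3))*(exp(-2*I*pi/3)), {3}: (1)*(1), {4}: (exp(-2*I*pi/3))*(exp(2*I*pi/3)), {5}: (exp(2*I*pi/3))*(exp(-2*I*pi/3))
so (chi_4 * chi_2) takes values
  {0} -> 1, {1} -> 1, {2} -> 1, {3} -> 1, {4} -> 1, {5} -> 1.
Now take the inner product of this character with each irreducible chi from the table, <chi_4*chi_2, chi> = (1/6) sum_C |C| (chi_4*chi_2)(C) conj(chi(C)):
  <chi_4*chi_2, chi_0> = (1/6)[1*(1)*conj(1) + 1*(1)*conj(1) + 1*(1)*conj(1) + 1*(1)*conj(1) + 1*(1)*conj(1) + 1*(1)*conj(1)]
      = (1/6)[(1) + (1) + (1) + (1) + (1) + (1)] = 6/6 = 1
  <chi_4*chi_2, chi_1> = (1/6)[1*(1)*conj(1) + 1*(1)*conj(exp(I*pi/3)) + 1*(1)*conj(exp(2*I*pi/3)) + 1*(1)*conj(-1) + 1*(1)*conj(exp(-2*I*pi/3)) + 1*(1)*conj(exp(-I*pi/3))]
      = (1/6)[(1) + (exp(-I*pi/3)) + (exp(-2*I*pi/3)) + (-1) + (exp(2*I*pi/3)) + (exp(I*pi/3))] = 0/6 = 0
  <chi_4*chi_2, chi_2> = (1/6)[1*(1)*conj(1) + 1*(1)*conj(exp(2*I*pi/3)) + 1*(1)*conj(exp(-2*I*pi/3)) + 1*(1)*conj(1) + 1*(1)*conj(exp(2*I*pi/3)) + 1*(1)*conj(exp(-2*I*pi/3))]
      = (1/6)[(1) + (exp(-2*I*pi/3)) + (exp(2*I*pi/3)) + (1) + (exp(-2*I*pi/3)) + (exp(2*I*pi/3))] = 0/6 = 0
  <chi_4*chi_2, chi_3> = (1/6)[1*(1)*conj(1) + 1*(1)*conj(-1) + 1*(1)*conj(1) + 1*(1)*conj(-1) + 1*(1)*conj(1) + 1*(1)*conj(-1)]
      = (1/6)[(1) + (-1) + (1) + (-1) + (1) + (-1)] = 0/6 = 0
  <chi_4*chi_2, chi_4> = (1/6)[1*(1)*conj(1) + 1*(1)*conj(exp(-2*I*pi/3)) + 1*(1)*conj(exp(2*I*pi/3)) + 1*(1)*conj(1) + 1*(1)*conj(exp(-2*I*pi/3)) + 1*(1)*conj(exp(2*I*pi/3))]
      = (1/6)[(1) + (exp(2*I*pi/3)) + (exp(-2*I*pi/3)) + (1) + (exp(2*I*pi/3)) + (exp(-2*I*pi/3))] = 0/6 = 0
  <chi_4*chi_2, chi_5> = (1/6)[1*(1)*conj(1) + 1*(1)*conj(exp(-I*pi/3)) + 1*(1)*conj(exp(-2*I*pi/3)) + 1*(1)*conj(-1) + 1*(1)*conj(exp(2*I*pi/3)) + 1*(1)*conj(exp(I*pi/3))]
      = (1/6)[(1) + (exp(I*pi/3)) + (exp(2*I*pi/3)) + (-1) + (exp(-2*I*pi/3)) + (exp(-I*pi/3))] = 0/6 = 0
(Exp terms are combined using exp(i*s)*conj(exp(i*t)) = exp(i*(s-t)), and sums of them are collapsed using the identity that for every m > 1 the m distinct m-th roots of unity sum to 0, e.g. 1 + exp(2*I*pi/3) + exp(-2*I*pi/3) = 0.)
Hence the multiplicities are chi_0: 1. Dimension check: dim(chi_4)*dim(chi_2) = 1*1 = 1 and sum (mult * dim) = 1*1 = 1.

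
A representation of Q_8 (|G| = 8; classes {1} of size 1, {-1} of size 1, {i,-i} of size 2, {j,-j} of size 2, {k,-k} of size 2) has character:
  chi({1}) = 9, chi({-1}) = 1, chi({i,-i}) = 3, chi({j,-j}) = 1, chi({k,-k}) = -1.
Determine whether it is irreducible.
Not irreducible (reducible): <chi, chi> = 13 > 1.

Argument: <chi, chi> = (1/|G|) sum_C |C| * |chi(C)|^2 = (1/8)[1*|9|^2 + 1*|1|^2 + 2*|3|^2 + 2*|1|^2 + 2*|-1|^2]
  = (1/8)[(81) + (1) + (18) + (2) + (2)] = 104/8 = 13.
A character is irreducible iff <chi, chi> = 1, so this representation is reducible.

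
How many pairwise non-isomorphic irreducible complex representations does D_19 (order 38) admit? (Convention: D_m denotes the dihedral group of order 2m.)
11

Justification: The number of irreducible complex representations of a finite group equals its number of conjugacy classes. D_19 has 11 conjugacy classes ((n+3)/2 for n odd), so D_19 (order 38) has exactly 11 irreducible complex representations.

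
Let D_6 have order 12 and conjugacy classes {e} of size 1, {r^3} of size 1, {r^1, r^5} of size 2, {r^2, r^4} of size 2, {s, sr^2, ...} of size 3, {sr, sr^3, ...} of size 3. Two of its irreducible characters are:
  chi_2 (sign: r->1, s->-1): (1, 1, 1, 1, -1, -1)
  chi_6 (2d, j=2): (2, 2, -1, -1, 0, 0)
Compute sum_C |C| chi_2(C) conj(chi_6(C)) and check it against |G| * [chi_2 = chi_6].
Sum = 0; so <chi_2, chi_6> = 0 (distinct irreducibles are orthogonal).

Solution. Compute term by term over conjugacy classes (|C| * chi_2(C) * conj(chi_6(C))):
  1*(1)*conj(2) + 1*(1)*conj(2) + 2*(1)*conj(-1) + 2*(1)*conj(-1) + 3*(-1)*conj(0) + 3*(-1)*conj(0)
  = (2) + (2) + (-2) + (-2) + (0) + (0)
  = 0.
Dividing by |G| = 12 gives 0/12 = 0, matching the row-orthogonality relation <chi_2, chi_6> = [chi_2 = chi_6].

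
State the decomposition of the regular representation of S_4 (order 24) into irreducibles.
Each irreducible V_i of dimension d_i appears with multiplicity d_i, i.e. rho_reg = (direct sum over all irreducibles V_i) d_i V_i. The irreducible dimensions for S_4 are 1, 1, 2, 3, 3: 2 irreducibles of dimension 1, each with multiplicity 1; 1 irreducible of dimension 2, with multiplicity 2; 2 irreducibles of dimension 3, each with multiplicity 3. Total dimension 2*1*1 + 1*2*2 + 2*3*3 = 24 = |G|.

Reasoning: General theorem: in the regular representation of a finite group G, each irreducible appears with multiplicity equal to its dimension. Check: dim(rho_reg) = sum d_i^2 = 1 + 1 + 4 + 9 + 9 = 24 = |G|.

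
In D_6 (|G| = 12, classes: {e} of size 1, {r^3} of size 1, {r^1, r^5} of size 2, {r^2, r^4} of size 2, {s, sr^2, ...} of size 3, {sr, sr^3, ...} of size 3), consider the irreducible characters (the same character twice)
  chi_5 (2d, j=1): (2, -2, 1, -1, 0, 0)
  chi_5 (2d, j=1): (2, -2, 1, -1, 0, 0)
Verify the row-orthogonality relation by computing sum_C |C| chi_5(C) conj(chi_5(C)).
Sum = 12 = |G| = 12; so <chi_5, chi_5> = 1 (norm-1 confirms irreducibility).

Derivation: Compute term by term over conjugacy classes (|C| * chi_5(C) * conj(chi_5(C))):
  1*(2)*conj(2) + 1*(-2)*conj(-2) + 2*(1)*conj(1) + 2*(-1)*conj(-1) + 3*(0)*conj(0) + 3*(0)*conj(0)
  = (4) + (4) + (2) + (2) + (0) + (0)
  = 12.
Dividing by |G| = 12 gives 12/12 = 1, matching the row-orthogonality relation <chi_5, chi_5> = [chi_5 = chi_5].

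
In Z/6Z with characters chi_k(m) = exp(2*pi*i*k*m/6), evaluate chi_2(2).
chi_2(2) = zeta_6^4 = exp(-2*I*pi/3)

Working: chi_2(2) = zeta_6^(2*2) = zeta_6^4. Since zeta_6^6 = 1, this equals zeta_6^4 = exp(2*pi*i*4/6) = exp(-2*I*pi/3).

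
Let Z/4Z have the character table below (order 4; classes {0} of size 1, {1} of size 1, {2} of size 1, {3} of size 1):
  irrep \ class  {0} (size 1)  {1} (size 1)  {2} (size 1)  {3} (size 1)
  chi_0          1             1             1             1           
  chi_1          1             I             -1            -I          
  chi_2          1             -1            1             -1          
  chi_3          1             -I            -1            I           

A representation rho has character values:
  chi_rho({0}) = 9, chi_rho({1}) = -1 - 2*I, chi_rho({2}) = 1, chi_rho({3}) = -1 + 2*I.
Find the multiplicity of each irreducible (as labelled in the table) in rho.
Multiplicities: chi_0: 2, chi_1: 1, chi_2: 3, chi_3: 3.

Argument: Use <chi_rho, chi> = (1/|G|) sum_C |C| * chi_rho(C) * conj(chi(C)) with |G| = 4 for each irreducible chi in the table:
  <chi_rho, chi_0> = (1/4)[1*(9)*conj(1) + 1*(-1 - 2*I)*conj(1) + 1*(1)*conj(1) + 1*(-1 + 2*I)*conj(1)]
      = (1/4)[(9) + (-1 - 2*I) + (1) + (-1 + 2*I)] = 8/4 = 2
  <chi_rho, chi_1> = (1/4)[1*(9)*conj(1) + 1*(-1 - 2*I)*conj(I) + 1*(1)*conj(-1) + 1*(-1 + 2*I)*conj(-I)]
      = (1/4)[(9) + (-2 + I) + (-1) + (-2 - I)] = 4/4 = 1
  <chi_rho, chi_2> = (1/4)[1*(9)*conj(1) + 1*(-1 - 2*I)*conj(-1) + 1*(1)*conj(1) + 1*(-1 + 2*I)*conj(-1)]
      = (1/4)[(9) + (1 + 2*I) + (1) + (1 - 2*I)] = 12/4 = 3
  <chi_rho, chi_3> = (1/4)[1*(9)*conj(1) + 1*(-1 - 2*I)*conj(-I) + 1*(1)*conj(-1) + 1*(-1 + 2*I)*conj(I)]
      = (1/4)[(9) + (2 - I) + (-1) + (2 + I)] = 12/4 = 3
(Exp terms are combined using exp(i*s)*conj(exp(i*t)) = exp(i*(s-t)), and sums of them are collapsed using the identity that for every m > 1 the m distinct m-th roots of unity sum to 0, e.g. 1 + exp(2*I*pi/3) + exp(-2*I*pi/3) = 0.)
Dimension check: dim(rho) = sum (mult * dim) = 2*1 + 1*1 + 3*1 + 3*1 = 9 = chi_rho(e) = 9.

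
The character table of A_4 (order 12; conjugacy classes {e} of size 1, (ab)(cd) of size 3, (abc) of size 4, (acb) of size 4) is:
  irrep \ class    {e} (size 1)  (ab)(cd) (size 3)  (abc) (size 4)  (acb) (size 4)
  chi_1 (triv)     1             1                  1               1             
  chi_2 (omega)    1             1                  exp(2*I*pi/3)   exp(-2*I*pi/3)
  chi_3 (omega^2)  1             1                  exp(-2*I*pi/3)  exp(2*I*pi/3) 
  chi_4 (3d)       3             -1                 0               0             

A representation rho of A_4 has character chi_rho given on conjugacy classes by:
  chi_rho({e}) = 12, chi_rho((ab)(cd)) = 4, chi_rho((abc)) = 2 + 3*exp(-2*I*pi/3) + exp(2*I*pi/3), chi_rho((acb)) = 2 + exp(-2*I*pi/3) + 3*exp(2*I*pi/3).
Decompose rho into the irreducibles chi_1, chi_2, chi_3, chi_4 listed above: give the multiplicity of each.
Multiplicities: chi_1: 2, chi_2: 1, chi_3: 3, chi_4: 2.

Argument: Use <chi_rho, chi> = (1/|G|) sum_C |C| * chi_rho(C) * conj(chi(C)) with |G| = 12 for each irreducible chi in the table:
  <chi_rho, chi_1> = (1/12)[1*(12)*conj(1) + 3*(4)*conj(1) + 4*(2 + 3*exp(-2*I*pi/3) + exp(2*I*pi/3))*conj(1) + 4*(2 + exp(-2*I*pi/3) + 3*exp(2*I*pi/3))*conj(1)]
      = (1/12)[(12) + (12) + (8 + 12*exp(-2*I*pi/3) + 4*exp(2*I*pi/3)) + (8 + 4*exp(-2*I*pi/3) + 12*exp(2*I*pi/3))] = 24/12 = 2
  <chi_rho, chi_2> = (1/12)[1*(12)*conj(1) + 3*(4)*conj(1) + 4*(2 + 3*exp(-2*I*pi/3) + exp(2*I*pi/3))*conj(exp(2*I*pi/3)) + 4*(2 + exp(-2*I*pi/3) + 3*exp(2*I*pi/3))*conj(exp(-2*I*pi/3))]
      = (1/12)[(12) + (12) + (4 + 8*exp(-2*I*pi/3) + 12*exp(2*I*pi/3)) + (4 + 12*exp(-2*I*pi/3) + 8*exp(2*I*pi/3))] = 12/12 = 1
  <chi_rho, chi_3> = (1/12)[1*(12)*conj(1) + 3*(4)*conj(1) + 4*(2 + 3*exp(-2*I*pi/3) + exp(2*I*pi/3))*conj(exp(-2*I*pi/3)) + 4*(2 + exp(-2*I*pi/3) + 3*exp(2*I*pi/3))*conj(exp(2*I*pi/3))]
      = (1/12)[(12) + (12) + (12 + 4*exp(-2*I*pi/3) + 8*exp(2*I*pi/3)) + (12 + 8*exp(-2*I*pi/3) + 4*exp(2*I*pi/3))] = 36/12 = 3
  <chi_rho, chi_4> = (1/12)[1*(12)*conj(3) + 3*(4)*conj(-1) + 4*(2 + 3*exp(-2*I*pi/3) + exp(2*I*pi/3))*conj(0) + 4*(2 + exp(-2*I*pi/3) + 3*exp(2*I*pi/3))*conj(0)]
      = (1/12)[(36) + (-12) + (0) + (0)] = 24/12 = 2
(Exp terms are combined using exp(i*s)*conj(exp(i*t)) = exp(i*(s-t)), and sums of them are collapsed using the identity that for every m > 1 the m distinct m-th roots of unity sum to 0, e.g. 1 + exp(2*I*pi/3) + exp(-2*I*pi/3) = 0.)
Dimension check: dim(rho) = sum (mult * dim) = 2*1 + 1*1 + 3*1 + 2*3 = 12 = chi_rho(e) = 12.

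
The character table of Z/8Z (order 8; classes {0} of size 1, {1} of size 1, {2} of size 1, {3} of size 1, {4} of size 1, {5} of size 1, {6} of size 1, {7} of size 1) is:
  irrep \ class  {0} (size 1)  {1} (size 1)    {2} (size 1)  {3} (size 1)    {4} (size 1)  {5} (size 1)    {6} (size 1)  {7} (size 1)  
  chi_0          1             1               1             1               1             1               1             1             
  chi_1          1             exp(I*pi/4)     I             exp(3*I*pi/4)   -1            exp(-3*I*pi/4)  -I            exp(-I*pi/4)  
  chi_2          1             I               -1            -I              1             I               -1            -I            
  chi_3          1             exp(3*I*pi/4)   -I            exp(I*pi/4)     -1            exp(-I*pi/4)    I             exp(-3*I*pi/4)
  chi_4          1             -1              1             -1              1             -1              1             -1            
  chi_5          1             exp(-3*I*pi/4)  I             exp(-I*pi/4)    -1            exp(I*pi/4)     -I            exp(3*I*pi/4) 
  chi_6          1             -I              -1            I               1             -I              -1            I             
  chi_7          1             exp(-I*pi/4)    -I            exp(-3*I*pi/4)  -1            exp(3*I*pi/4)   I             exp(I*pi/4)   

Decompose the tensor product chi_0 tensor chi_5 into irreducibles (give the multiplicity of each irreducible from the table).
chi_0 tensor chi_5 = chi_5 (all other irreducibles have multiplicity 0).

Why: The character of a tensor product is the pointwise product (chi_0 * chi_5)(C) = chi_0(C) * chi_5(C):
  {0}: (1)*(1), {1}: (1)*(exp(-3*I*pi/4)), {2}: (1)*(I), {3}: (1)*(exp(-I*pi/4)), {4}: (1)*(-1), {5}: (1)*(exp(I*pi/4)), {6}: (1)*(-I), {7}: (1)*(exp(3*I*pi/4))
so (chi_0 * chi_5) takes values
  {0} -> 1, {1} -> exp(-3*I*pi/4), {2} -> I, {3} -> exp(-I*pi/4), {4} -> -1, {5} -> exp(I*pi/4), {6} -> -I, {7} -> exp(3*I*pi/4).
Now take the inner product of this character with each irreducible chi from the table, <chi_0*chi_5, chi> = (1/8) sum_C |C| (chi_0*chi_5)(C) conj(chi(C)):
  <chi_0*chi_5, chi_0> = (1/8)[1*(1)*conj(1) + 1*(exp(-3*I*pi/4))*conj(1) + 1*(I)*conj(1) + 1*(exp(-I*pi/4))*conj(1) + 1*(-1)*conj(1) + 1*(exp(I*pi/4))*conj(1) + 1*(-I)*conj(1) + 1*(exp(3*I*pi/4))*conj(1)]
      = (1/8)[(1) + (exp(-3*I*pi/4)) + (I) + (exp(-I*pi/4)) + (-1) + (exp(I*pi/4)) + (-I) + (exp(3*I*pi/4))] = 0/8 = 0
  <chi_0*chi_5, chi_1> = (1/8)[1*(1)*conj(1) + 1*(exp(-3*I*pi/4))*conj(exp(I*pi/4)) + 1*(I)*conj(I) + 1*(exp(-I*pi/4))*conj(exp(3*I*pi/4)) + 1*(-1)*conj(-1) + 1*(exp(I*pi/4))*conj(exp(-3*I*pi/4)) + 1*(-I)*conj(-I) + 1*(exp(3*I*pi/4))*conj(exp(-I*pi/4))]
      = (1/8)[(1) + (-1) + (1) + (-1) + (1) + (-1) + (1) + (-1)] = 0/8 = 0
  <chi_0*chi_5, chi_2> = (1/8)[1*(1)*conj(1) + 1*(exp(-3*I*pi/4))*conj(I) + 1*(I)*conj(-1) + 1*(exp(-I*pi/4))*conj(-I) + 1*(-1)*conj(1) + 1*(exp(I*pi/4))*conj(I) + 1*(-I)*conj(-1) + 1*(exp(3*I*pi/4))*conj(-I)]
      = (1/8)[(1) + (-exp(-I*pi/4)) + (-I) + (exp(I*pi/4)) + (-1) + (-exp(3*I*pi/4)) + (I) + (exp(-3*I*pi/4))] = 0/8 = 0
  <chi_0*chi_5, chi_3> = (1/8)[1*(1)*conj(1) + 1*(exp(-3*I*pi/4))*conj(exp(3*I*pi/4)) + 1*(I)*conj(-I) + 1*(exp(-I*pi/4))*conj(exp(I*pi/4)) + 1*(-1)*conj(-1) + 1*(exp(I*pi/4))*conj(exp(-I*pi/4)) + 1*(-I)*conj(I) + 1*(exp(3*I*pi/4))*conj(exp(-3*I*pi/4))]
      = (1/8)[(1) + (I) + (-1) + (-I) + (1) + (I) + (-1) + (-I)] = 0/8 = 0
  <chi_0*chi_5, chi_4> = (1/8)[1*(1)*conj(1) + 1*(exp(-3*I*pi/4))*conj(-1) + 1*(I)*conj(1) + 1*(exp(-I*pi/4))*conj(-1) + 1*(-1)*conj(1) + 1*(exp(I*pi/4))*conj(-1) + 1*(-I)*conj(1) + 1*(exp(3*I*pi/4))*conj(-1)]
      = (1/8)[(1) + (-exp(-3*I*pi/4)) + (I) + (-exp(-I*pi/4)) + (-1) + (-exp(I*pi/4)) + (-I) + (-exp(3*I*pi/4))] = 0/8 = 0
  <chi_0*chi_5, chi_5> = (1/8)[1*(1)*conj(1) + 1*(exp(-3*I*pi/4))*conj(exp(-3*I*pi/4)) + 1*(I)*conj(I) + 1*(exp(-I*pi/4))*conj(exp(-I*pi/4)) + 1*(-1)*conj(-1) + 1*(exp(I*pi/4))*conj(exp(I*pi/4)) + 1*(-I)*conj(-I) + 1*(exp(3*I*pi/4))*conj(exp(3*I*pi/4))]
      = (1/8)[(1) + (1) + (1) + (1) + (1) + (1) + (1) + (1)] = 8/8 = 1
  <chi_0*chi_5, chi_6> = (1/8)[1*(1)*conj(1) + 1*(exp(-3*I*pi/4))*conj(-I) + 1*(I)*conj(-1) + 1*(exp(-I*pi/4))*conj(I) + 1*(-1)*conj(1) + 1*(exp(I*pi/4))*conj(-I) + 1*(-I)*conj(-1) + 1*(exp(3*I*pi/4))*conj(I)]
      = (1/8)[(1) + (exp(-I*pi/4)) + (-I) + (-exp(I*pi/4)) + (-1) + (exp(3*I*pi/4)) + (I) + (-exp(-3*I*pi/4))] = 0/8 = 0
  <chi_0*chi_5, chi_7> = (1/8)[1*(1)*conj(1) + 1*(exp(-3*I*pi/4))*conj(exp(-I*pi/4)) + 1*(I)*conj(-I) + 1*(exp(-I*pi/4))*conj(exp(-3*I*pi/4)) + 1*(-1)*conj(-1) + 1*(exp(I*pi/4))*conj(exp(3*I*pi/4)) + 1*(-I)*conj(I) + 1*(exp(3*I*pi/4))*conj(exp(I*pi/4))]
      = (1/8)[(1) + (-I) + (-1) + (I) + (1) + (-I) + (-1) + (I)] = 0/8 = 0
(Exp terms are combined using exp(i*s)*conj(exp(i*t)) = exp(i*(s-t)), and sums of them are collapsed using the identity that for every m > 1 the m distinct m-th roots of unity sum to 0, e.g. 1 + exp(2*I*pi/3) + exp(-2*I*pi/3) = 0.)
Hence the multiplicities are chi_5: 1. Dimension check: dim(chi_0)*dim(chi_5) = 1*1 = 1 and sum (mult * dim) = 1*1 = 1.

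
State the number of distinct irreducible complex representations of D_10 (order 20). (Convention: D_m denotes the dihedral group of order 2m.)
8

Details: The number of irreducible complex representations of a finite group equals its number of conjugacy classes. D_10 has 8 conjugacy classes (n/2 + 3 for n even), so D_10 (order 20) has exactly 8 irreducible complex representations.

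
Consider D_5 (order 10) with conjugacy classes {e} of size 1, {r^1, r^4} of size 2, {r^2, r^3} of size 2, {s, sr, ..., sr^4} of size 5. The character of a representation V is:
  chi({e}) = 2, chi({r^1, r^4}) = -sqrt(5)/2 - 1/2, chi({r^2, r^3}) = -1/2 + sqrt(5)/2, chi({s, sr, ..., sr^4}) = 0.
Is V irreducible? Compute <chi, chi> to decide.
Irreducible: <chi, chi> = 1.

Details: <chi, chi> = (1/|G|) sum_C |C| * |chi(C)|^2 = (1/10)[1*|2|^2 + 2*|-sqrt(5)/2 - 1/2|^2 + 2*|-1/2 + sqrt(5)/2|^2 + 5*|0|^2]
  = (1/10)[(4) + (sqrt(5) + 3) + (3 - sqrt(5)) + (0)] = 10/10 = 1.
A character is irreducible iff <chi, chi> = 1, so this representation is irreducible.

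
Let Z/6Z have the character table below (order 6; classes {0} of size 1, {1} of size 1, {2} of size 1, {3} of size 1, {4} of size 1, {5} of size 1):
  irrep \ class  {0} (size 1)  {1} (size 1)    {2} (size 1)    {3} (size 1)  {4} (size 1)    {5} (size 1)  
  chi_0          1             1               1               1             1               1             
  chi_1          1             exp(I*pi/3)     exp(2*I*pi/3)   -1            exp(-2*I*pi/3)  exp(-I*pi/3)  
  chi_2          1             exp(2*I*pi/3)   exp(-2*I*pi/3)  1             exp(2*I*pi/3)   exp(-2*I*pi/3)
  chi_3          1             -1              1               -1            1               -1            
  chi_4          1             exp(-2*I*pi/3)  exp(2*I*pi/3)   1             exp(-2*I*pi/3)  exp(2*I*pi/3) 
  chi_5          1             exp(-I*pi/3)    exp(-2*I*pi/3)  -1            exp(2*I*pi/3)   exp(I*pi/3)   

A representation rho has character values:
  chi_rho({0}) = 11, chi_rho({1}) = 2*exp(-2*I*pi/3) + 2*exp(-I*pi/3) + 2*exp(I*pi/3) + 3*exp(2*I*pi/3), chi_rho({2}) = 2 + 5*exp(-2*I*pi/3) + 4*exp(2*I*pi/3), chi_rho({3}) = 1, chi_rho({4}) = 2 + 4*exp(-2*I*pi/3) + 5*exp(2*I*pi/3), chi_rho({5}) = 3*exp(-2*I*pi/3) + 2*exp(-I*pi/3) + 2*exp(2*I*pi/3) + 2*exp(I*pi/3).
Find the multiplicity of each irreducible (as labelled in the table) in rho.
Multiplicities: chi_0: 1, chi_1: 2, chi_2: 3, chi_3: 1, chi_4: 2, chi_5: 2.

Solution. Use <chi_rho, chi> = (1/|G|) sum_C |C| * chi_rho(C) * conj(chi(C)) with |G| = 6 for each irreducible chi in the table:
  <chi_rho, chi_0> = (1/6)[1*(11)*conj(1) + 1*(2*exp(-2*I*pi/3) + 2*exp(-I*pi/3) + 2*exp(I*pi/3) + 3*exp(2*I*pi/3))*conj(1) + 1*(2 + 5*exp(-2*I*pi/3) + 4*exp(2*I*pi/3))*conj(1) + 1*(1)*conj(1) + 1*(2 + 4*exp(-2*I*pi/3) + 5*exp(2*I*pi/3))*conj(1) + 1*(3*exp(-2*I*pi/3) + 2*exp(-I*pi/3) + 2*exp(2*I*pi/3) + 2*exp(I*pi/3))*conj(1)]
      = (1/6)[(11) + (2*exp(-2*I*pi/3) + 2*exp(-I*pi/3) + 2*exp(I*pi/3) + 3*exp(2*I*pi/3)) + (2 + 5*exp(-2*I*pi/3) + 4*exp(2*I*pi/3)) + (1) + (2 + 4*exp(-2*I*pi/3) + 5*exp(2*I*pi/3)) + (3*exp(-2*I*pi/3) + 2*exp(-I*pi/3) + 2*exp(2*I*pi/3) + 2*exp(I*pi/3))] = 6/6 = 1
  <chi_rho, chi_1> = (1/6)[1*(11)*conj(1) + 1*(2*exp(-2*I*pi/3) + 2*exp(-I*pi/3) + 2*exp(I*pi/3) + 3*exp(2*I*pi/3))*conj(exp(I*pi/3)) + 1*(2 + 5*exp(-2*I*pi/3) + 4*exp(2*I*pi/3))*conj(exp(2*I*pi/3)) + 1*(1)*conj(-1) + 1*(2 + 4*exp(-2*I*pi/3) + 5*exp(2*I*pi/3))*conj(exp(-2*I*pi/3)) + 1*(3*exp(-2*I*pi/3) + 2*exp(-I*pi/3) + 2*exp(2*I*pi/3) + 2*exp(I*pi/3))*conj(exp(-I*pi/3))]
      = (1/6)[(11) + (2*exp(-2*I*pi/3) + 3*exp(I*pi/3)) + (4 + 2*exp(-2*I*pi/3) + 5*exp(2*I*pi/3)) + (-1) + (4 + 5*exp(-2*I*pi/3) + 2*exp(2*I*pi/3)) + (3*exp(-I*pi/3) + 2*exp(2*I*pi/3))] = 12/6 = 2
  <chi_rho, chi_2> = (1/6)[1*(11)*conj(1) + 1*(2*exp(-2*I*pi/3) + 2*exp(-I*pi/3) + 2*exp(I*pi/3) + 3*exp(2*I*pi/3))*conj(exp(2*I*pi/3)) + 1*(2 + 5*exp(-2*I*pi/3) + 4*exp(2*I*pi/3))*conj(exp(-2*I*pi/3)) + 1*(1)*conj(1) + 1*(2 + 4*exp(-2*I*pi/3) + 5*exp(2*I*pi/3))*conj(exp(2*I*pi/3)) + 1*(3*exp(-2*I*pi/3) + 2*exp(-I*pi/3) + 2*exp(2*I*pi/3) + 2*exp(I*pi/3))*conj(exp(-2*I*pi/3))]
      = (1/6)[(11) + (1) + (5 + 4*exp(-2*I*pi/3) + 2*exp(2*I*pi/3)) + (1) + (5 + 2*exp(-2*I*pi/3) + 4*exp(2*I*pi/3)) + (1)] = 18/6 = 3
  <chi_rho, chi_3> = (1/6)[1*(11)*conj(1) + 1*(2*exp(-2*I*pi/3) + 2*exp(-I*pi/3) + 2*exp(I*pi/3) + 3*exp(2*I*pi/3))*conj(-1) + 1*(2 + 5*exp(-2*I*pi/3) + 4*exp(2*I*pi/3))*conj(1) + 1*(1)*conj(-1) + 1*(2 + 4*exp(-2*I*pi/3) + 5*exp(2*I*pi/3))*conj(1) + 1*(3*exp(-2*I*pi/3) + 2*exp(-I*pi/3) + 2*exp(2*I*pi/3) + 2*exp(I*pi/3))*conj(-1)]
      = (1/6)[(11) + (-3*exp(2*I*pi/3) - 2*exp(I*pi/3) - 2*exp(-I*pi/3) - 2*exp(-2*I*pi/3)) + (2 + 5*exp(-2*I*pi/3) + 4*exp(2*I*pi/3)) + (-1) + (2 + 4*exp(-2*I*pi/3) + 5*exp(2*I*pi/3)) + (-2*exp(I*pi/3) - 2*exp(2*I*pi/3) - 2*exp(-I*pi/3) - 3*exp(-2*I*pi/3))] = 6/6 = 1
  <chi_rho, chi_4> = (1/6)[1*(11)*conj(1) + 1*(2*exp(-2*I*pi/3) + 2*exp(-I*pi/3) + 2*exp(I*pi/3) + 3*exp(2*I*pi/3))*conj(exp(-2*I*pi/3)) + 1*(2 + 5*exp(-2*I*pi/3) + 4*exp(2*I*pi/3))*conj(exp(2*I*pi/3)) + 1*(1)*conj(1) + 1*(2 + 4*exp(-2*I*pi/3) + 5*exp(2*I*pi/3))*conj(exp(-2*I*pi/3)) + 1*(3*exp(-2*I*pi/3) + 2*exp(-I*pi/3) + 2*exp(2*I*pi/3) + 2*exp(I*pi/3))*conj(exp(2*I*pi/3))]
      = (1/6)[(11) + (3*exp(-2*I*pi/3) + 2*exp(I*pi/3)) + (4 + 2*exp(-2*I*pi/3) + 5*exp(2*I*pi/3)) + (1) + (4 + 5*exp(-2*I*pi/3) + 2*exp(2*I*pi/3)) + (2*exp(-I*pi/3) + 3*exp(2*I*pi/3))] = 12/6 = 2
  <chi_rho, chi_5> = (1/6)[1*(11)*conj(1) + 1*(2*exp(-2*I*pi/3) + 2*exp(-I*pi/3) + 2*exp(I*pi/3) + 3*exp(2*I*pi/3))*conj(exp(-I*pi/3)) + 1*(2 + 5*exp(-2*I*pi/3) + 4*exp(2*I*pi/3))*conj(exp(-2*I*pi/3)) + 1*(1)*conj(-1) + 1*(2 + 4*exp(-2*I*pi/3) + 5*exp(2*I*pi/3))*conj(exp(2*I*pi/3)) + 1*(3*exp(-2*I*pi/3) + 2*exp(-I*pi/3) + 2*exp(2*I*pi/3) + 2*exp(I*pi/3))*conj(exp(I*pi/3))]
      = (1/6)[(11) + (-1) + (5 + 4*exp(-2*I*pi/3) + 2*exp(2*I*pi/3)) + (-1) + (5 + 2*exp(-2*I*pi/3) + 4*exp(2*I*pi/3)) + (-1)] = 12/6 = 2
(Exp terms are combined using exp(i*s)*conj(exp(i*t)) = exp(i*(s-t)), and sums of them are collapsed using the identity that for every m > 1 the m distinct m-th roots of unity sum to 0, e.g. 1 + exp(2*I*pi/3) + exp(-2*I*pi/3) = 0.)
Dimension check: dim(rho) = sum (mult * dim) = 1*1 + 2*1 + 3*1 + 1*1 + 2*1 + 2*1 = 11 = chi_rho(e) = 11.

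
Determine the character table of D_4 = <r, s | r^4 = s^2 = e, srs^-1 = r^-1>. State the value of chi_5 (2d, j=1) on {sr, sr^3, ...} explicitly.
Conjugacy classes: {e} of size 1, {r^2} of size 1, {r^1, r^3} of size 2, {s, sr^2, ...} of size 2, {sr, sr^3, ...} of size 2.
Character table:
  irrep \ class              {e} (size 1)  {r^2} (size 1)  {r^1, r^3} (size 2)  {s, sr^2, ...} (size 2)  {sr, sr^3, ...} (size 2)
  chi_1 (triv)               1             1               1                    1                        1                       
  chi_2 (sign: r->1, s->-1)  1             1               1                    -1                       -1                      
  chi_3 (r->-1, s->1)        1             1               -1                   1                        -1                      
  chi_4 (r->-1, s->-1)       1             1               -1                   -1                       1                       
  chi_5 (2d, j=1)            2             -2              0                    0                        0                       

Spot check: chi_5 (2d, j=1) on {sr, sr^3, ...} = 0.

Working: D_4 has order 2*4 = 8 with 5 conjugacy classes, hence 5 irreducibles. Sum of squared dims 1 + 1 + 1 + 1 + 4 = 8 = |G|. Linear characters come from the abelianisation; the 2-dimensional irreps have character r^k -> 2*cos(2*pi*j*k/4), reflections -> 0.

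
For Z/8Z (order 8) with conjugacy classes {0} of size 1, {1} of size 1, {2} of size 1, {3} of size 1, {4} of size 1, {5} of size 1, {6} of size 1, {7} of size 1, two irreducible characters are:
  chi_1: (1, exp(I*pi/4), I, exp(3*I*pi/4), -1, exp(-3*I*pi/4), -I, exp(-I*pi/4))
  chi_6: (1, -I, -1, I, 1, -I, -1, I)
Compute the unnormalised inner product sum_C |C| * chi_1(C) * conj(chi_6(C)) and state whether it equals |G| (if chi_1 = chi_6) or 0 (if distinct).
Sum = 0; so <chi_1, chi_6> = 0 (distinct irreducibles are orthogonal).

Details: Compute term by term over conjugacy classes (|C| * chi_1(C) * conj(chi_6(C))):
  1*(1)*conj(1) + 1*(exp(I*pi/4))*conj(-I) + 1*(I)*conj(-1) + 1*(exp(3*I*pi/4))*conj(I) + 1*(-1)*conj(1) + 1*(exp(-3*I*pi/4))*conj(-I) + 1*(-I)*conj(-1) + 1*(exp(-I*pi/4))*conj(I)
  = (1) + (exp(3*I*pi/4)) + (-I) + (-exp(-3*I*pi/4)) + (-1) + (exp(-I*pi/4)) + (I) + (-exp(I*pi/4))
  = 0.
(Exp terms are combined using exp(i*s)*conj(exp(i*t)) = exp(i*(s-t)), and sums of them are collapsed using the identity that for every m > 1 the m distinct m-th roots of unity sum to 0, e.g. 1 + exp(2*I*pi/3) + exp(-2*I*pi/3) = 0.)
Dividing by |G| = 8 gives 0/8 = 0, matching the row-orthogonality relation <chi_1, chi_6> = [chi_1 = chi_6].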